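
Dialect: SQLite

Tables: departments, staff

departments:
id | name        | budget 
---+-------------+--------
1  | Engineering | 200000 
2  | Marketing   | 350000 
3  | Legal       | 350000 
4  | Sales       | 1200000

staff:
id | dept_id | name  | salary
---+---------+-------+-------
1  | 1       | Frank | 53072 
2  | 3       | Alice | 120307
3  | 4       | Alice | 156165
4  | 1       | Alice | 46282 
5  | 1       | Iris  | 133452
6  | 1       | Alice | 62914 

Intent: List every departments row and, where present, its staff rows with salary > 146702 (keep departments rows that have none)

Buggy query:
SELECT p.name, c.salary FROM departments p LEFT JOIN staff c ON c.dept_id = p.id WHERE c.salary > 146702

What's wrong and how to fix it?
Bug: A WHERE condition on the right-hand table after LEFT JOIN drops unmatched parents

Fix: Put 'c.salary > 146702' in the JOIN's ON clause instead of WHERE

Corrected query:
SELECT p.name, c.salary FROM departments p LEFT JOIN staff c ON c.dept_id = p.id AND c.salary > 146702

Result:
name        | salary
------------+-------
Engineering | NULL  
Marketing   | NULL  
Legal       | NULL  
Sales       | 156165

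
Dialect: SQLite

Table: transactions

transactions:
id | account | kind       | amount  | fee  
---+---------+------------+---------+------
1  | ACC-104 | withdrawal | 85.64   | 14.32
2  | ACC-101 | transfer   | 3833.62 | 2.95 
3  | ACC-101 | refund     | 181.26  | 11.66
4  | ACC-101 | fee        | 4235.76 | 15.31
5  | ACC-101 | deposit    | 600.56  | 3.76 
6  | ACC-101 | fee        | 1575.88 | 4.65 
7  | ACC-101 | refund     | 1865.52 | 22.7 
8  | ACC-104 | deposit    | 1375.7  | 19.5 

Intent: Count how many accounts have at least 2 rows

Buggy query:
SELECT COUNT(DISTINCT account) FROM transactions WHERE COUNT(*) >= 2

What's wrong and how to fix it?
Bug: WHERE filters individual rows, not groups, so a group-level COUNT is invalid there

Fix: Use a subquery that GROUPs and filters with HAVING, then count its rows

Corrected query:
SELECT COUNT(*) FROM (SELECT account FROM transactions GROUP BY account HAVING COUNT(*) >= 2)

Result:
COUNT(*)
--------
2       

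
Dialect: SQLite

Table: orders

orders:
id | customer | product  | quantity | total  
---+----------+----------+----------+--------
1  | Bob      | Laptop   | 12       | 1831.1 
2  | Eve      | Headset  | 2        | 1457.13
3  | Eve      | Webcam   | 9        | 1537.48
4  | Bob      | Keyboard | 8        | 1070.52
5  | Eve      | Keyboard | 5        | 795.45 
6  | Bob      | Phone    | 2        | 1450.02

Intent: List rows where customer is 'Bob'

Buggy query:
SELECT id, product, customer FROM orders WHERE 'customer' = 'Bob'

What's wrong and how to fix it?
Bug: Single quotes denote string literals in SQL; the column name is being compared as a constant string

Fix: Remove the quotes around the column name (or use double quotes for an identifier)

Corrected query:
SELECT id, product, customer FROM orders WHERE customer = 'Bob'

Result:
id | product  | customer
---+----------+---------
1  | Laptop   | Bob     
4  | Keyboard | Bob     
6  | Phone    | Bob     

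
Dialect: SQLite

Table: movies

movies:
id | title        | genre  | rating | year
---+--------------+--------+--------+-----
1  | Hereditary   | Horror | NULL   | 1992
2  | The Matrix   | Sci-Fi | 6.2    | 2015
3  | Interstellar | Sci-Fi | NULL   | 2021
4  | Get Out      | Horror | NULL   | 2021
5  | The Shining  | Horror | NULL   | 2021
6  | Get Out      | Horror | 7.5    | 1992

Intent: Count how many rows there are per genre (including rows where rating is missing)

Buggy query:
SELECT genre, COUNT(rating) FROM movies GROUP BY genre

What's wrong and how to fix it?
Bug: COUNT(column) counts non-NULL values only; rows with NULL rating aren't counted

Fix: Replace COUNT(rating) with COUNT(*)

Corrected query:
SELECT genre, COUNT(*) FROM movies GROUP BY genre

Result:
genre  | COUNT(*)
-------+---------
Horror | 4       
Sci-Fi | 2       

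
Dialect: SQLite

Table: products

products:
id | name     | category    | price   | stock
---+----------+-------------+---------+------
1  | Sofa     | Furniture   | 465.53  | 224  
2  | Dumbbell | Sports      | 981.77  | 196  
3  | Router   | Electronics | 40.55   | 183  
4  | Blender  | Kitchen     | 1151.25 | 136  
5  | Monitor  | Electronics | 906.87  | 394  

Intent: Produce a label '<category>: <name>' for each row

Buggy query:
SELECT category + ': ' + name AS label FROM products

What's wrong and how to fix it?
Bug: '+' is numeric addition; on text columns SQLite converts them to 0 instead of concatenating

Fix: Replace + with || to concatenate text

Corrected query:
SELECT category || ': ' || name AS label FROM products

Result:
label               
--------------------
Furniture: Sofa     
Sports: Dumbbell    
Electronics: Router 
Kitchen: Blender    
Electronics: Monitor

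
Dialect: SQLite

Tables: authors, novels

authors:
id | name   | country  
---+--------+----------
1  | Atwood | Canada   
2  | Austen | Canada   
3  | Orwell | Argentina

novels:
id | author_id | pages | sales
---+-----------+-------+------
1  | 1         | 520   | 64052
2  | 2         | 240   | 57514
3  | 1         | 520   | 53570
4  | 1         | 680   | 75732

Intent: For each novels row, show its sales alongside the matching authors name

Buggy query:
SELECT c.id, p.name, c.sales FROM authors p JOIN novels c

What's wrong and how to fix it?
Bug: Missing join condition: each novels row is matched to all authors rows instead of just its own

Fix: Specify the join condition linking the foreign key to the parent id

Corrected query:
SELECT c.id, p.name, c.sales FROM authors p JOIN novels c ON c.author_id = p.id

Result:
id | name   | sales
---+--------+------
1  | Atwood | 64052
2  | Austen | 57514
3  | Atwood | 53570
4  | Atwood | 75732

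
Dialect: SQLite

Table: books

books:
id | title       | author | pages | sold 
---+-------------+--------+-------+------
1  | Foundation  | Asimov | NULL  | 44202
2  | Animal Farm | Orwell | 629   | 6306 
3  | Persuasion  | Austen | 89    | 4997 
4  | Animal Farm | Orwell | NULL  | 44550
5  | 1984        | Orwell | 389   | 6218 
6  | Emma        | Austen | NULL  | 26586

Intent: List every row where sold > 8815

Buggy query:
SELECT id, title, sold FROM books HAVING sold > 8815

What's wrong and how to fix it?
Bug: HAVING filters the output of aggregation, but this query has no GROUP BY and no aggregate functions, so SQLite rejects it (HAVING clause on a non-aggregate query); the condition here is per row

Fix: Use WHERE for row-level filtering

Corrected query:
SELECT id, title, sold FROM books WHERE sold > 8815

Result:
id | title       | sold 
---+-------------+------
1  | Foundation  | 44202
4  | Animal Farm | 44550
6  | Emma        | 26586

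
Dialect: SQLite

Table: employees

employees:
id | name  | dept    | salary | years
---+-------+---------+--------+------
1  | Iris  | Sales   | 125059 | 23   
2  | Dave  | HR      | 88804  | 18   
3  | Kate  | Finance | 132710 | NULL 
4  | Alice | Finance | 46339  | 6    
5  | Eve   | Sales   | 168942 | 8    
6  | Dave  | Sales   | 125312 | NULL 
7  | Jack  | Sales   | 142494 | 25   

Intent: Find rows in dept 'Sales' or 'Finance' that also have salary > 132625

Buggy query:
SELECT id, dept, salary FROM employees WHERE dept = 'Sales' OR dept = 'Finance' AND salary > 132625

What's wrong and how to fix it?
Bug: AND binds tighter than OR, so this parses as dept = 'Sales' OR (dept = 'Finance' AND salary > 132625)

Fix: Group the OR with parentheses (or use IN), then AND the threshold

Corrected query:
SELECT id, dept, salary FROM employees WHERE (dept = 'Sales' OR dept = 'Finance') AND salary > 132625

Result:
id | dept    | salary
---+---------+-------
3  | Finance | 132710
5  | Sales   | 168942
7  | Sales   | 142494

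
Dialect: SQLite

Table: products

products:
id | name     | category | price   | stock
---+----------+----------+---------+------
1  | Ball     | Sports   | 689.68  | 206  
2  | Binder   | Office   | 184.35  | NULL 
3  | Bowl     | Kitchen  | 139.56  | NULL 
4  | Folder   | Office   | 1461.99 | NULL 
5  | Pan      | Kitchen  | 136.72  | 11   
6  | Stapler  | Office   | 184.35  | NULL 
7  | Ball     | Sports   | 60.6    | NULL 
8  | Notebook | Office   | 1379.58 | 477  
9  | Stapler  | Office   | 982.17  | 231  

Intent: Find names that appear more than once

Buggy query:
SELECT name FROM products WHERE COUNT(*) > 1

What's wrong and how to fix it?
Bug: WHERE can't reference COUNT(*); aggregates are computed after WHERE

Fix: Group first, then use HAVING for the count condition

Corrected query:
SELECT name FROM products GROUP BY name HAVING COUNT(*) > 1

Result:
name   
-------
Ball   
Stapler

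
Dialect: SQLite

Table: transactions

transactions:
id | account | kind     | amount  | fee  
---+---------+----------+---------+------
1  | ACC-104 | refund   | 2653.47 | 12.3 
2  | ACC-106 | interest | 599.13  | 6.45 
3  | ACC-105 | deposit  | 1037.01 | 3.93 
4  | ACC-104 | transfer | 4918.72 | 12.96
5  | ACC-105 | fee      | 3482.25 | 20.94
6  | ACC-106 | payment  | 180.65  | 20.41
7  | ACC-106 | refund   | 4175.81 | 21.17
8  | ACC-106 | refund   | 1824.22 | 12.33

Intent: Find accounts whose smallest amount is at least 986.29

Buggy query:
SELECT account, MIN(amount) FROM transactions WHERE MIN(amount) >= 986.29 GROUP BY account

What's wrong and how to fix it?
Bug: MIN() in WHERE is a misuse of aggregate

Fix: Replace WHERE with HAVING after the GROUP BY

Corrected query:
SELECT account, MIN(amount) FROM transactions GROUP BY account HAVING MIN(amount) >= 986.29

Result:
account | MIN(amount)
--------+------------
ACC-104 | 2653.47    
ACC-105 | 1037.01    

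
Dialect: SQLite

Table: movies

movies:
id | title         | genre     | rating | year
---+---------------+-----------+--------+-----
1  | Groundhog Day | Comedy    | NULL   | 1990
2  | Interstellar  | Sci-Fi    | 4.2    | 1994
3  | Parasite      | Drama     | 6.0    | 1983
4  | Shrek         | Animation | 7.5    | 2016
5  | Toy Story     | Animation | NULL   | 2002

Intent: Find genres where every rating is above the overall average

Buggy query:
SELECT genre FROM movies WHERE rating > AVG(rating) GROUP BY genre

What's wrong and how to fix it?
Bug: AVG() is an aggregate; it can't sit directly in WHERE

Fix: Use a subquery for AVG and a HAVING MIN(...) filter so the condition holds for every row in the group

Corrected query:
SELECT genre FROM movies GROUP BY genre HAVING MIN(rating) > (SELECT AVG(rating) FROM movies)

Result:
genre    
---------
Animation
Drama    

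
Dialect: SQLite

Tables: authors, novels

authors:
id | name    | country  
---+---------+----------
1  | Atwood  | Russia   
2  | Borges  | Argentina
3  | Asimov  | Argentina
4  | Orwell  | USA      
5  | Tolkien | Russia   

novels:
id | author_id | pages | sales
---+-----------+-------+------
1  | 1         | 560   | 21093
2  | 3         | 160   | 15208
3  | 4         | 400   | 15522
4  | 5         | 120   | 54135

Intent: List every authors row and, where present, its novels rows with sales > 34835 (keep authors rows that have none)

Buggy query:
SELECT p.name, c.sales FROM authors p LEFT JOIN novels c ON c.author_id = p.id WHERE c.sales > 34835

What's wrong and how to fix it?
Bug: A WHERE condition on the right-hand table after LEFT JOIN drops unmatched parents

Fix: Move the right-table condition into the ON clause so unmatched parents are kept

Corrected query:
SELECT p.name, c.sales FROM authors p LEFT JOIN novels c ON c.author_id = p.id AND c.sales > 34835

Result:
name    | sales
--------+------
Atwood  | NULL 
Borges  | NULL 
Asimov  | NULL 
Orwell  | NULL 
Tolkien | 54135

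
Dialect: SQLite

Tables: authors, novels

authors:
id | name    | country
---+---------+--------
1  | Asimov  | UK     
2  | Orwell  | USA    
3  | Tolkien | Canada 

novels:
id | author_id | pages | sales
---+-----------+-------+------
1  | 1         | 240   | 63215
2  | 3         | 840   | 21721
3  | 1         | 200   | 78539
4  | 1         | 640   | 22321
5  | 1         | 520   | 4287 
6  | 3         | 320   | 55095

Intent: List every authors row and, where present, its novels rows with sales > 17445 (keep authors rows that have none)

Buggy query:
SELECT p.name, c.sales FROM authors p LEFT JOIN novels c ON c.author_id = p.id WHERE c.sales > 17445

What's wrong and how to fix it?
Bug: A WHERE condition on the right-hand table after LEFT JOIN drops unmatched parents

Fix: Put 'c.sales > 17445' in the JOIN's ON clause instead of WHERE

Corrected query:
SELECT p.name, c.sales FROM authors p LEFT JOIN novels c ON c.author_id = p.id AND c.sales > 17445

Result:
name    | sales
--------+------
Asimov  | 22321
Asimov  | 63215
Asimov  | 78539
Orwell  | NULL 
Tolkien | 21721
Tolkien | 55095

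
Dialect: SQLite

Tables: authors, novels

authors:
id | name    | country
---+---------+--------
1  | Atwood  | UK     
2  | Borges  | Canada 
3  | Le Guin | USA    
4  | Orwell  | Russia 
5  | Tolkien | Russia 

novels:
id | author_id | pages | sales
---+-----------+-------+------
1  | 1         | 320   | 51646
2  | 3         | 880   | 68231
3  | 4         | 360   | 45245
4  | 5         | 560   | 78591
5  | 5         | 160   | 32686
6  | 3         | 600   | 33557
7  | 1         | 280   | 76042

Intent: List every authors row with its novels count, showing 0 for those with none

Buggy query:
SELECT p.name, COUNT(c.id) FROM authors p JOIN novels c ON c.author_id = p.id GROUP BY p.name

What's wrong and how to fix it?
Bug: INNER JOIN drops authors rows that have no matching novels rows

Fix: Switch to LEFT JOIN to retain unmatched parent rows

Corrected query:
SELECT p.name, COUNT(c.id) FROM authors p LEFT JOIN novels c ON c.author_id = p.id GROUP BY p.name

Result:
name    | COUNT(c.id)
--------+------------
Atwood  | 2          
Borges  | 0          
Le Guin | 2          
Orwell  | 1          
Tolkien | 2          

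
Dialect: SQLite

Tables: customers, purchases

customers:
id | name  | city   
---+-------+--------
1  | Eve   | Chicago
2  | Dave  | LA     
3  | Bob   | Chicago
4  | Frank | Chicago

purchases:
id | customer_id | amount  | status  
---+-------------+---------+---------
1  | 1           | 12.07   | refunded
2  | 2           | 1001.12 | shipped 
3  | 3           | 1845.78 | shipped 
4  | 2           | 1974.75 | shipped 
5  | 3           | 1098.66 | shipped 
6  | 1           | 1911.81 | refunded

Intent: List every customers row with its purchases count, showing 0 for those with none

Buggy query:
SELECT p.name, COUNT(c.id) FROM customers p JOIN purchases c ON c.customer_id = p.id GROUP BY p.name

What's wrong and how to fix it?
Bug: INNER JOIN drops customers rows that have no matching purchases rows

Fix: Use LEFT JOIN so parents without children still appear (COUNT(c.id) gives 0)

Corrected query:
SELECT p.name, COUNT(c.id) FROM customers p LEFT JOIN purchases c ON c.customer_id = p.id GROUP BY p.name

Result:
name  | COUNT(c.id)
------+------------
Bob   | 2          
Dave  | 2          
Eve   | 2          
Frank | 0          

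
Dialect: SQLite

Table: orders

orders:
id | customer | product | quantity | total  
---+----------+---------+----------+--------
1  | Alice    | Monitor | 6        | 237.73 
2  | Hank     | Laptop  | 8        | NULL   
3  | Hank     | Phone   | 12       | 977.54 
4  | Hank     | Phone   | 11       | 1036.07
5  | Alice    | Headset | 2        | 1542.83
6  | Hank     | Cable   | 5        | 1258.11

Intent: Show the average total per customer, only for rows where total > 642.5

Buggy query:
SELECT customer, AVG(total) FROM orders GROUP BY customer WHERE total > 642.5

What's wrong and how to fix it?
Bug: Row-level WHERE must come before GROUP BY in the clause order

Fix: Place WHERE between FROM and GROUP BY

Corrected query:
SELECT customer, AVG(total) FROM orders WHERE total > 642.5 GROUP BY customer

Result:
customer | AVG(total) 
---------+------------
Alice    | 1542.83    
Hank     | 1090.573333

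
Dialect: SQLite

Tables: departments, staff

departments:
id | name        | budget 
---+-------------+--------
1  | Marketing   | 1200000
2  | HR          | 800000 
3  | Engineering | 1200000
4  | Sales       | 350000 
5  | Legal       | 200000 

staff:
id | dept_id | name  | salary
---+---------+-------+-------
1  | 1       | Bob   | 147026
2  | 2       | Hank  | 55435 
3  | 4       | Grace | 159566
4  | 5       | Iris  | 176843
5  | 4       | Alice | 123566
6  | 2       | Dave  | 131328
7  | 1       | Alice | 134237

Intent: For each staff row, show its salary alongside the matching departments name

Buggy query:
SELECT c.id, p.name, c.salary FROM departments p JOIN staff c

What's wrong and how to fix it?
Bug: Missing join condition: each staff row is matched to all departments rows instead of just its own

Fix: Specify the join condition linking the foreign key to the parent id

Corrected query:
SELECT c.id, p.name, c.salary FROM departments p JOIN staff c ON c.dept_id = p.id

Result:
id | name      | salary
---+-----------+-------
1  | Marketing | 147026
2  | HR        | 55435 
3  | Sales     | 159566
4  | Legal     | 176843
5  | Sales     | 123566
6  | HR        | 131328
7  | Marketing | 134237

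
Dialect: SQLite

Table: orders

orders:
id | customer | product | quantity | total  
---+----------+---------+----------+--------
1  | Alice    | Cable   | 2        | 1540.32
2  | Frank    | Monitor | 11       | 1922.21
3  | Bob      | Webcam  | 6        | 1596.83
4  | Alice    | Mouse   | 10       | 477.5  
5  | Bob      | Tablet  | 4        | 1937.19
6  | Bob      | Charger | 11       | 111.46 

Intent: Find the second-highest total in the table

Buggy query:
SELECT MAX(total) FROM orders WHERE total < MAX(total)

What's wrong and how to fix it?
Bug: MAX(total) on the right of the comparison is an aggregate-in-WHERE error

Fix: Compute the overall MAX in a subquery, then take MAX of rows below it

Corrected query:
SELECT MAX(total) FROM orders WHERE total < (SELECT MAX(total) FROM orders)

Result:
MAX(total)
----------
1922.21   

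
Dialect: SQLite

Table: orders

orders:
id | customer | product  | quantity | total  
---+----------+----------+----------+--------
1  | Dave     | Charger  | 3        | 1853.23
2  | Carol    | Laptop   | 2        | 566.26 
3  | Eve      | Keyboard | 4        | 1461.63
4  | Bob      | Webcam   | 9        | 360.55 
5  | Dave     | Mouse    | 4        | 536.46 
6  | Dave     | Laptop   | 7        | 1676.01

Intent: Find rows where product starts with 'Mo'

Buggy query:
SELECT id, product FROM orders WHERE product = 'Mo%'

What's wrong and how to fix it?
Bug: Wildcards only work with LIKE; '=' treats '%' as a literal character

Fix: Replace '=' with LIKE so 'Mo%' is treated as a pattern

Corrected query:
SELECT id, product FROM orders WHERE product LIKE 'Mo%'

Result:
id | product
---+--------
5  | Mouse  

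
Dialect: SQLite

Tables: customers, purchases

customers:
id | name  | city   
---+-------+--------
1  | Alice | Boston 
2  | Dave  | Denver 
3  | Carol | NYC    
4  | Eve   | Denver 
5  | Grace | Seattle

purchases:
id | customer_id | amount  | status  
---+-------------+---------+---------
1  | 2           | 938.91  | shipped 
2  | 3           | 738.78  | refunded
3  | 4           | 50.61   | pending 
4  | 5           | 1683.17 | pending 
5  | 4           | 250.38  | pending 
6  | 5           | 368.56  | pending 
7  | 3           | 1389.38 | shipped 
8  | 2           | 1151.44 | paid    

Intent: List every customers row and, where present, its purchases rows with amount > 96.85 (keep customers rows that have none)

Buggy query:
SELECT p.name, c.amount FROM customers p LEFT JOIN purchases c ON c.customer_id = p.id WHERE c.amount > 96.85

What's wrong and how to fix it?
Bug: A WHERE condition on the right-hand table after LEFT JOIN drops unmatched parents

Fix: Put 'c.amount > 96.85' in the JOIN's ON clause instead of WHERE

Corrected query:
SELECT p.name, c.amount FROM customers p LEFT JOIN purchases c ON c.customer_id = p.id AND c.amount > 96.85

Result:
name  | amount 
------+--------
Alice | NULL   
Dave  | 938.91 
Dave  | 1151.44
Carol | 738.78 
Carol | 1389.38
Eve   | 250.38 
Grace | 368.56 
Grace | 1683.17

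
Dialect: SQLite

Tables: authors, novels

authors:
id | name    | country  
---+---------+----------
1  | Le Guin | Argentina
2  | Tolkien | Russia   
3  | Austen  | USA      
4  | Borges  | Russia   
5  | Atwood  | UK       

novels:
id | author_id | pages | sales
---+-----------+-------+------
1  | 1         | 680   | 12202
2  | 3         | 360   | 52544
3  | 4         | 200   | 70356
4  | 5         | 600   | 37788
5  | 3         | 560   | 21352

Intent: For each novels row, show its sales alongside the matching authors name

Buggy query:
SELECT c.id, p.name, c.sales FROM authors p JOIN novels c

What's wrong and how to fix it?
Bug: JOIN with no ON clause produces a cartesian product; every novels row pairs with every authors row

Fix: Specify the join condition linking the foreign key to the parent id

Corrected query:
SELECT c.id, p.name, c.sales FROM authors p JOIN novels c ON c.author_id = p.id

Result:
id | name    | sales
---+---------+------
1  | Le Guin | 12202
2  | Austen  | 52544
3  | Borges  | 70356
4  | Atwood  | 37788
5  | Austen  | 21352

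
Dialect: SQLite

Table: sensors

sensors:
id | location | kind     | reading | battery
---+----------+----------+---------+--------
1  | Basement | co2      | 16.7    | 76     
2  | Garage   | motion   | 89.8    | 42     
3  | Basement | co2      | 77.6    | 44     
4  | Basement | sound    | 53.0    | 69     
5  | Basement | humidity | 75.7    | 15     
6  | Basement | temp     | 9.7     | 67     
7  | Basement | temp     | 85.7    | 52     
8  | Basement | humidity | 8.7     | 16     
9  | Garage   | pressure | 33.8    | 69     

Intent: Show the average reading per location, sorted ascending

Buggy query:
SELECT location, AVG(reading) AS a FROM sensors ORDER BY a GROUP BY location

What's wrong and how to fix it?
Bug: ORDER BY appears before GROUP BY; SQL clause order requires GROUP BY first

Fix: Move ORDER BY to the end, after GROUP BY

Corrected query:
SELECT location, AVG(reading) AS a FROM sensors GROUP BY location ORDER BY a

Result:
location | a        
---------+----------
Basement | 46.728571
Garage   | 61.8     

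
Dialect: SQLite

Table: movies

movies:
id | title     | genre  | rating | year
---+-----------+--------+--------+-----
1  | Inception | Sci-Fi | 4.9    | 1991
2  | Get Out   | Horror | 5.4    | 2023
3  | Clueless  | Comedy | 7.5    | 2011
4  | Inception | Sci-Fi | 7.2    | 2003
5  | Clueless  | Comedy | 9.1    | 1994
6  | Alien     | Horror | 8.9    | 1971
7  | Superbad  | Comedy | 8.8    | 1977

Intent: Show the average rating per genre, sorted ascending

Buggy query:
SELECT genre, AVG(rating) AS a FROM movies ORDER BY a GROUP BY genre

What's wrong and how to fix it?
Bug: ORDER BY appears before GROUP BY; SQL clause order requires GROUP BY first

Fix: Reorder: SELECT … FROM … GROUP BY … ORDER BY …

Corrected query:
SELECT genre, AVG(rating) AS a FROM movies GROUP BY genre ORDER BY a

Result:
genre  | a       
-------+---------
Sci-Fi | 6.05    
Horror | 7.15    
Comedy | 8.466667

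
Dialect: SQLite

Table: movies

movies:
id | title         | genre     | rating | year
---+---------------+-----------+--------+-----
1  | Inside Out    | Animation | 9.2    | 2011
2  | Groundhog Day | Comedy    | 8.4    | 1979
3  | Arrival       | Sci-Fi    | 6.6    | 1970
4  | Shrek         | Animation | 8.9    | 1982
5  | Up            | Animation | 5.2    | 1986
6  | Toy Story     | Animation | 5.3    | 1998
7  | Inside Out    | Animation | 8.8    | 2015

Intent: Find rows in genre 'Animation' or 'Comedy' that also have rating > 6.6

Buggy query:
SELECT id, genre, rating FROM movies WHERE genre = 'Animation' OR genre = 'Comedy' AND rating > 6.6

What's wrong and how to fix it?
Bug: AND binds tighter than OR, so this parses as genre = 'Animation' OR (genre = 'Comedy' AND rating > 6.6)

Fix: Group the OR with parentheses (or use IN), then AND the threshold

Corrected query:
SELECT id, genre, rating FROM movies WHERE (genre = 'Animation' OR genre = 'Comedy') AND rating > 6.6

Result:
id | genre     | rating
---+-----------+-------
1  | Animation | 9.2   
2  | Comedy    | 8.4   
4  | Animation | 8.9   
7  | Animation | 8.8   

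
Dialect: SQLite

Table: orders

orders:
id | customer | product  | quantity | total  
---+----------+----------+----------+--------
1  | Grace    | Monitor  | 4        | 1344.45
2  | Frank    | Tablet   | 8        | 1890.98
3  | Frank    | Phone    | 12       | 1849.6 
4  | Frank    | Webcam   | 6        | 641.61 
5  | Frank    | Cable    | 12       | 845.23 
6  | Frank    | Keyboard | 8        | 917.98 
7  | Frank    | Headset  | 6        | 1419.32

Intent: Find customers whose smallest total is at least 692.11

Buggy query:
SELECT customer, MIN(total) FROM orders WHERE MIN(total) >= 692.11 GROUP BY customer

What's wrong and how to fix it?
Bug: Aggregates like MIN are computed per group after WHERE runs

Fix: Replace WHERE with HAVING after the GROUP BY

Corrected query:
SELECT customer, MIN(total) FROM orders GROUP BY customer HAVING MIN(total) >= 692.11

Result:
customer | MIN(total)
---------+-----------
Grace    | 1344.45   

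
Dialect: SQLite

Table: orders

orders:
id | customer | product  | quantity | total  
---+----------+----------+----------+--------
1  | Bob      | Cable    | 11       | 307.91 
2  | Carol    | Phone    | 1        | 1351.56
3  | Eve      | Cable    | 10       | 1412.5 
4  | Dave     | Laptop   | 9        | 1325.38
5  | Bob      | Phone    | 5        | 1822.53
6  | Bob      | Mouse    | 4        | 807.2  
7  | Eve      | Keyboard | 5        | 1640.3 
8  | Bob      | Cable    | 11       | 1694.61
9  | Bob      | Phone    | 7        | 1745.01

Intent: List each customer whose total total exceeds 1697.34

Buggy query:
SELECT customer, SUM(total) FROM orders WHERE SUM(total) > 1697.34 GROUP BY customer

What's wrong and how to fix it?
Bug: Aggregate functions cannot appear in a WHERE clause

Fix: Move the aggregate condition to a HAVING clause

Corrected query:
SELECT customer, SUM(total) FROM orders GROUP BY customer HAVING SUM(total) > 1697.34

Result:
customer | SUM(total)
---------+-----------
Bob      | 6377.26   
Eve      | 3052.8    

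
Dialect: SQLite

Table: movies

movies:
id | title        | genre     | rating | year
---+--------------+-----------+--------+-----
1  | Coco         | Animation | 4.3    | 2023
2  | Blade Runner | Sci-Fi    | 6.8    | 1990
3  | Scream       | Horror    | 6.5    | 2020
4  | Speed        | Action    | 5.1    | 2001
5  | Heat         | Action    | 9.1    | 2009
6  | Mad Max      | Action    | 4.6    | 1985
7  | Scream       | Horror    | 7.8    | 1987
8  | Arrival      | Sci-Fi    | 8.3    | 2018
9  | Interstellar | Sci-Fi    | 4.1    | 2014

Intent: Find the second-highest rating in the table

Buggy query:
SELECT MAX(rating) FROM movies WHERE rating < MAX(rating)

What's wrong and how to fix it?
Bug: MAX(rating) on the right of the comparison is an aggregate-in-WHERE error

Fix: Put the inner MAX in a scalar subquery

Corrected query:
SELECT MAX(rating) FROM movies WHERE rating < (SELECT MAX(rating) FROM movies)

Result:
MAX(rating)
-----------
8.3        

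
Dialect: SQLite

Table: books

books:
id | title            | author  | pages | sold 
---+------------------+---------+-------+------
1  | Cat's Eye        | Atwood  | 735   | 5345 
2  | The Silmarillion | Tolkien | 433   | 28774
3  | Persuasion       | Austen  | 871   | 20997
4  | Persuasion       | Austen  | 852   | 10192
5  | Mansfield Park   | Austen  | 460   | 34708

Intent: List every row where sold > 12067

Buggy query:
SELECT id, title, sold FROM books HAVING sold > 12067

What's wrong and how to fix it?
Bug: HAVING filters the output of aggregation, but this query has no GROUP BY and no aggregate functions, so SQLite rejects it (HAVING clause on a non-aggregate query); the condition here is per row

Fix: Replace HAVING with WHERE since the condition applies to individual rows

Corrected query:
SELECT id, title, sold FROM books WHERE sold > 12067

Result:
id | title            | sold 
---+------------------+------
2  | The Silmarillion | 28774
3  | Persuasion       | 20997
5  | Mansfield Park   | 34708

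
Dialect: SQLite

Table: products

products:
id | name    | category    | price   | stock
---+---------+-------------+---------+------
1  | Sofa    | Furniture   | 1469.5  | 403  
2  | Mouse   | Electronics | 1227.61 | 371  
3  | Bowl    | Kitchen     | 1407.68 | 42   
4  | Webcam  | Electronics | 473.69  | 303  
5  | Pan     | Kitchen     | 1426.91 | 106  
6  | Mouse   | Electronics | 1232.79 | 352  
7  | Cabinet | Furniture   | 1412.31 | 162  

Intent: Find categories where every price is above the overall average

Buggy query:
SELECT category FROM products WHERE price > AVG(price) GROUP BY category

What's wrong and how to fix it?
Bug: WHERE evaluates per row before aggregation, so AVG() is unavailable

Fix: Compute the overall average in a scalar subquery and compare each group's MIN against it in HAVING

Corrected query:
SELECT category FROM products GROUP BY category HAVING MIN(price) > (SELECT AVG(price) FROM products)

Result:
category 
---------
Furniture
Kitchen  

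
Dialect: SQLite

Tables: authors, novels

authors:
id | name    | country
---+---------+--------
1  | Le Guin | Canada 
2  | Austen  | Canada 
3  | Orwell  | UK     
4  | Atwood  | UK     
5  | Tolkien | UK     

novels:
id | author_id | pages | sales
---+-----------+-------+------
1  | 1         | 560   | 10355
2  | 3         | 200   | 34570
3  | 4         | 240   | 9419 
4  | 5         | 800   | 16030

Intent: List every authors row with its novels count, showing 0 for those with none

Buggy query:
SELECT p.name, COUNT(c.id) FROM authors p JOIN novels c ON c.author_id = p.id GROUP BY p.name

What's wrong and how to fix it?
Bug: INNER JOIN drops authors rows that have no matching novels rows

Fix: Switch to LEFT JOIN to retain unmatched parent rows

Corrected query:
SELECT p.name, COUNT(c.id) FROM authors p LEFT JOIN novels c ON c.author_id = p.id GROUP BY p.name

Result:
name    | COUNT(c.id)
--------+------------
Atwood  | 1          
Austen  | 0          
Le Guin | 1          
Orwell  | 1          
Tolkien | 1          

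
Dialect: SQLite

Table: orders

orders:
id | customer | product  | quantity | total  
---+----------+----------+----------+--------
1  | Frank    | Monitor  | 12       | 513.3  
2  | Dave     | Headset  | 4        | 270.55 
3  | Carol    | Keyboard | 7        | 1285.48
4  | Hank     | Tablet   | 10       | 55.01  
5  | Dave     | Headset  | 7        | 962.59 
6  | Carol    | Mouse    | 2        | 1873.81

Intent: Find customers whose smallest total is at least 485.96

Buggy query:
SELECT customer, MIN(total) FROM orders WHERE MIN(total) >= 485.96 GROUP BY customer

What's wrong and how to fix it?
Bug: MIN() in WHERE is a misuse of aggregate

Fix: Replace WHERE with HAVING after the GROUP BY

Corrected query:
SELECT customer, MIN(total) FROM orders GROUP BY customer HAVING MIN(total) >= 485.96

Result:
customer | MIN(total)
---------+-----------
Carol    | 1285.48   
Frank    | 513.3     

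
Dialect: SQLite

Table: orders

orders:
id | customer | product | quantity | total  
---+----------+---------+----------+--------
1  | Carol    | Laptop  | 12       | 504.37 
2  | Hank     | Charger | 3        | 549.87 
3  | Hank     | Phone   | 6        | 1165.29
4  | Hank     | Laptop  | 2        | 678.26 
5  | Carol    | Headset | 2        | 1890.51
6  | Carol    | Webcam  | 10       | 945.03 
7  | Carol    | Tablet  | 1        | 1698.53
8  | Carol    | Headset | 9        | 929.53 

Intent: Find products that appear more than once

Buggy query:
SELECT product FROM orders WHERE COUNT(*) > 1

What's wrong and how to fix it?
Bug: WHERE can't reference COUNT(*); aggregates are computed after WHERE

Fix: Group first, then use HAVING for the count condition

Corrected query:
SELECT product FROM orders GROUP BY product HAVING COUNT(*) > 1

Result:
product
-------
Headset
Laptop 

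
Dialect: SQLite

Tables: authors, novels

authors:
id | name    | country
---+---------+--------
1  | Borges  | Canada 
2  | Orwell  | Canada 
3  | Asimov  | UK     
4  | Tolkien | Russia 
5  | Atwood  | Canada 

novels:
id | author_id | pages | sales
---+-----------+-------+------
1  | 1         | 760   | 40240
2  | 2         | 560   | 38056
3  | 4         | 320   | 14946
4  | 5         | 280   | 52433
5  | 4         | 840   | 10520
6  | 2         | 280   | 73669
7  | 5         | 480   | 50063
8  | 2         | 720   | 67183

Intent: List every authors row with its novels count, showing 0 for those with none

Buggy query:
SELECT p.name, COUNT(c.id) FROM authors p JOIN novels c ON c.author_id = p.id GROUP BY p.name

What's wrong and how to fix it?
Bug: An inner join excludes parents with zero children

Fix: Switch to LEFT JOIN to retain unmatched parent rows

Corrected query:
SELECT p.name, COUNT(c.id) FROM authors p LEFT JOIN novels c ON c.author_id = p.id GROUP BY p.name

Result:
name    | COUNT(c.id)
--------+------------
Asimov  | 0          
Atwood  | 2          
Borges  | 1          
Orwell  | 3          
Tolkien | 2          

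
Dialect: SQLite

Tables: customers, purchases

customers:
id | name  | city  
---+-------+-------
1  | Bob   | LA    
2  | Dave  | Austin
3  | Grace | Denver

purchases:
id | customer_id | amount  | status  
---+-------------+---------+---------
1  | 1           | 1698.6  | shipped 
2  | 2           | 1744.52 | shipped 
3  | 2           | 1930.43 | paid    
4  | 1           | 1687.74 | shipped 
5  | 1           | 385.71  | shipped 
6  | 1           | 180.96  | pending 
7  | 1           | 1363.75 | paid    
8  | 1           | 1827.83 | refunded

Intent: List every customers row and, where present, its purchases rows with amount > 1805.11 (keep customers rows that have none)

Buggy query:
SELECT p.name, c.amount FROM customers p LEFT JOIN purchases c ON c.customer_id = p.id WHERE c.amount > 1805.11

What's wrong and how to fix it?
Bug: Filtering c.amount in WHERE discards the NULL rows produced by LEFT JOIN, turning it into an inner join

Fix: Put 'c.amount > 1805.11' in the JOIN's ON clause instead of WHERE

Corrected query:
SELECT p.name, c.amount FROM customers p LEFT JOIN purchases c ON c.customer_id = p.id AND c.amount > 1805.11

Result:
name  | amount 
------+--------
Bob   | 1827.83
Dave  | 1930.43
Grace | NULL   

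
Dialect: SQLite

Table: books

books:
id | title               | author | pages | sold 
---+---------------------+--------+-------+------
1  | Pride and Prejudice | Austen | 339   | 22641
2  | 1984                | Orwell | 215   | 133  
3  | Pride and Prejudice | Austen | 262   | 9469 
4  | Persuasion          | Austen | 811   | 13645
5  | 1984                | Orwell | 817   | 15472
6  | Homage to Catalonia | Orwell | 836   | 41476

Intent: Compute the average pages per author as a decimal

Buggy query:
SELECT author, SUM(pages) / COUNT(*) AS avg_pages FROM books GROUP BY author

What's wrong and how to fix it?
Bug: Both operands are integers, so '/' performs integer division and truncates

Fix: Multiply by 1.0 (or CAST to REAL) to force floating-point division

Corrected query:
SELECT author, SUM(pages) * 1.0 / COUNT(*) AS avg_pages FROM books GROUP BY author

Result:
author | avg_pages 
-------+-----------
Austen | 470.666667
Orwell | 622.666667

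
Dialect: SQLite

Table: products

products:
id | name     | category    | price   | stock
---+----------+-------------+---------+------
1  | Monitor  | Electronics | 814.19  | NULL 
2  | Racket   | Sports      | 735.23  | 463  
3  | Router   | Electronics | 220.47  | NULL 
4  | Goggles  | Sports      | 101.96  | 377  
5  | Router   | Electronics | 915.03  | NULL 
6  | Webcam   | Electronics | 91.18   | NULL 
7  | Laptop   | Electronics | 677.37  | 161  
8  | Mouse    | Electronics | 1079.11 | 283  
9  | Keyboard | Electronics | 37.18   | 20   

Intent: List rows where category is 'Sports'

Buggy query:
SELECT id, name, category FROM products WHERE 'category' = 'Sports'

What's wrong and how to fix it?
Bug: 'category' in single quotes is a string literal, not the column; the comparison is literal-vs-literal and never true

Fix: Remove the quotes around the column name (or use double quotes for an identifier)

Corrected query:
SELECT id, name, category FROM products WHERE category = 'Sports'

Result:
id | name    | category
---+---------+---------
2  | Racket  | Sports  
4  | Goggles | Sports  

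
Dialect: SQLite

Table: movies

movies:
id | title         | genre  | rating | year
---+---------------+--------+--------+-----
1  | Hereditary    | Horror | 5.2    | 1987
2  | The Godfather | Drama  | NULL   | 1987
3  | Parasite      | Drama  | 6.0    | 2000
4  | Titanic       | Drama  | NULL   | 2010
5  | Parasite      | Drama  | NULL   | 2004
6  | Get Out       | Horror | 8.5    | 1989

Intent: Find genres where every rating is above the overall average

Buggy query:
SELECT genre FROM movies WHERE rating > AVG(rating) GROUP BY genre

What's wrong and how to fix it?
Bug: WHERE evaluates per row before aggregation, so AVG() is unavailable

Fix: Use a subquery for AVG and a HAVING MIN(...) filter so the condition holds for every row in the group

Corrected query:
SELECT genre FROM movies GROUP BY genre HAVING MIN(rating) > (SELECT AVG(rating) FROM movies)

Result:
(no rows)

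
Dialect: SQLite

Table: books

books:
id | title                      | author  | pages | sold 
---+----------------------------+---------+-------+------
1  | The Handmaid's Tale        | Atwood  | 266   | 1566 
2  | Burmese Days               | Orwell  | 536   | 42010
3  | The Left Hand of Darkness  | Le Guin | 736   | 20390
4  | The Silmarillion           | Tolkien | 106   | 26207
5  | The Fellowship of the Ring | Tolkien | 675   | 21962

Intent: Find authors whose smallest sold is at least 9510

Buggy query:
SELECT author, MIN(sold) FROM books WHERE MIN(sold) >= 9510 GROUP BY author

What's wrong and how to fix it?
Bug: Aggregates like MIN are computed per group after WHERE runs

Fix: Replace WHERE with HAVING after the GROUP BY

Corrected query:
SELECT author, MIN(sold) FROM books GROUP BY author HAVING MIN(sold) >= 9510

Result:
author  | MIN(sold)
--------+----------
Le Guin | 20390    
Orwell  | 42010    
Tolkien | 21962    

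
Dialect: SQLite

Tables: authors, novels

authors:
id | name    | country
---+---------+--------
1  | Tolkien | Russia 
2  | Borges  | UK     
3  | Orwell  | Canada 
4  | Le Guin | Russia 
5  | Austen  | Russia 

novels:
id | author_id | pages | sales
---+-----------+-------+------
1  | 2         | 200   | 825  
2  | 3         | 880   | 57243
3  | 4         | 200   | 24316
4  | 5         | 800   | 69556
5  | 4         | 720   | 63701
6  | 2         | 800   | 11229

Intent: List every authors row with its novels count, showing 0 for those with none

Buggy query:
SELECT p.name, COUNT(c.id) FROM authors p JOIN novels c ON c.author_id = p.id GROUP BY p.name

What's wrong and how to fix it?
Bug: An inner join excludes parents with zero children

Fix: Switch to LEFT JOIN to retain unmatched parent rows

Corrected query:
SELECT p.name, COUNT(c.id) FROM authors p LEFT JOIN novels c ON c.author_id = p.id GROUP BY p.name

Result:
name    | COUNT(c.id)
--------+------------
Austen  | 1          
Borges  | 2          
Le Guin | 2          
Orwell  | 1          
Tolkien | 0          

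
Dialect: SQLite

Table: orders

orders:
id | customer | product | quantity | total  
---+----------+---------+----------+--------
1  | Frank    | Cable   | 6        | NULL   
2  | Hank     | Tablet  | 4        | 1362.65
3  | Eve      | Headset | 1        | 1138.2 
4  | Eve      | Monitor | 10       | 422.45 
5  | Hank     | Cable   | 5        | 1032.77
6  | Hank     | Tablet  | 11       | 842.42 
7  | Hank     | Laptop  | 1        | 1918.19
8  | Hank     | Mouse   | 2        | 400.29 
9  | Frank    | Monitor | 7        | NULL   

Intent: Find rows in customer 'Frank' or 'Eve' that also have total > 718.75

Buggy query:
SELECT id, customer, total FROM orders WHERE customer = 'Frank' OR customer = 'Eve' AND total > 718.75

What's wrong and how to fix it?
Bug: AND binds tighter than OR, so this parses as customer = 'Frank' OR (customer = 'Eve' AND total > 718.75)

Fix: Add parentheses around the OR so the AND applies to both alternatives

Corrected query:
SELECT id, customer, total FROM orders WHERE (customer = 'Frank' OR customer = 'Eve') AND total > 718.75

Result:
id | customer | total 
---+----------+-------
3  | Eve      | 1138.2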